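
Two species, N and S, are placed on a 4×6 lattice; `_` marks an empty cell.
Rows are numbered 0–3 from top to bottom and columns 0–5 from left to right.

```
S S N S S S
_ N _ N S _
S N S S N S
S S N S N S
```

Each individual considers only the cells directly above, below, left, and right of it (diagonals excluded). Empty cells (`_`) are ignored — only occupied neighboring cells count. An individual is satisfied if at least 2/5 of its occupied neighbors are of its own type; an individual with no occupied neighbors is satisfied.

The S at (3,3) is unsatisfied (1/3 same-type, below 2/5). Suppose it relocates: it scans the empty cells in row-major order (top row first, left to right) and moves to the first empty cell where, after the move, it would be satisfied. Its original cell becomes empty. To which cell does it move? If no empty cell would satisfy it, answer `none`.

Vacating (3,3). Empty cells in order:
  (1,0): 2/3 same-type → satisfied — stop here.

(1,0)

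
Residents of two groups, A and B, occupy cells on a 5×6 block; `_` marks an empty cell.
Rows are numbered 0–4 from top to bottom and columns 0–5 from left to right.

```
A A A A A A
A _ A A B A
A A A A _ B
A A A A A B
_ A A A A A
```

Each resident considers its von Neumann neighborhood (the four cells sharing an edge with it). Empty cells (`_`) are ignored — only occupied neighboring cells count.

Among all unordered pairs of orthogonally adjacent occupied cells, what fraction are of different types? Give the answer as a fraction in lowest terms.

Scan each occupied cell's neighbors to the right and below so each pair is counted once.
From row 0: 1 unlike of 10 pairs (running 1/10).
From row 1: 3 unlike of 7 pairs (running 4/17).
From row 2: 0 unlike of 8 pairs (running 4/25).
From row 3: 2 unlike of 10 pairs (running 6/35).
From row 4: 0 unlike of 4 pairs (running 6/39).
Total adjacent occupied pairs: 39; unlike-type pairs: 6.
6/39 reduces to 2/13.

2/13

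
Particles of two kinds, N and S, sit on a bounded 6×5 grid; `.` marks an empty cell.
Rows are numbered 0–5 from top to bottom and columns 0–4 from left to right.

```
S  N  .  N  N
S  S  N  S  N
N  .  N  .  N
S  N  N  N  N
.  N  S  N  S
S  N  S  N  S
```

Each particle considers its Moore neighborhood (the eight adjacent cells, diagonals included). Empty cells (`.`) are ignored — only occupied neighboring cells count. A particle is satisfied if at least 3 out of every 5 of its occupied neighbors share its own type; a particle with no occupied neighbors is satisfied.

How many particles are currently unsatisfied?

Row 0: (0,0)S 2/3 satisfied · (0,1)N 1/4 not · (0,3)N 3/4 satisfied · (0,4)N 2/3 satisfied
Row 1: (1,0)S 2/4 not · (1,1)S 2/6 not · (1,2)N 3/5 satisfied · (1,3)S 0/6 not · (1,4)N 3/4 satisfied
Row 2: (2,0)N 1/4 not · (2,2)N 4/6 satisfied · (2,4)N 3/4 satisfied
Row 3: (3,0)S 0/3 not · (3,1)N 4/6 satisfied · (3,2)N 5/6 satisfied · (3,3)N 5/7 satisfied · (3,4)N 3/4 satisfied
Row 4: (4,1)N 3/7 not · (4,2)S 1/8 not · (4,3)N 4/8 not · (4,4)S 1/5 not
Row 5: (5,0)S 0/2 not · (5,1)N 1/4 not · (5,2)S 1/5 not · (5,3)N 1/5 not · (5,4)S 1/3 not
Unsatisfied: (0,1), (1,0), (1,1), (1,3), (2,0), (3,0), (4,1), (4,2), (4,3), (4,4), (5,0), (5,1), (5,2), (5,3), (5,4) — 15 in total.

15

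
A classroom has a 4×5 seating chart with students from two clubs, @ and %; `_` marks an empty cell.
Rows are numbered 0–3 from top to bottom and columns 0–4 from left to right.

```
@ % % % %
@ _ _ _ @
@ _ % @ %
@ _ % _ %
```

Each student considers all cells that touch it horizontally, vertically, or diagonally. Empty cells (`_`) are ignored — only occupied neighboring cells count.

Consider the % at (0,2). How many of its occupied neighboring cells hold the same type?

2

Occupied neighbors of (0,2): (0,1)=%, (0,3)=%.
Same type (%): 2 of 2.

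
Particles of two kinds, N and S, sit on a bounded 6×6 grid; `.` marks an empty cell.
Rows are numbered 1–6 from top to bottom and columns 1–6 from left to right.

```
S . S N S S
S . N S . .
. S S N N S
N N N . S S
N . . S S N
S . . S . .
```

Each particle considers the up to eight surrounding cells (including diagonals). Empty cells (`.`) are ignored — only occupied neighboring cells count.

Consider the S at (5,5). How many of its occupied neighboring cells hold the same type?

Occupied neighbors of (5,5): (4,5)=S, (4,6)=S, (5,4)=S, (5,6)=N, (6,4)=S.
Same type (S): 4 of 5.

4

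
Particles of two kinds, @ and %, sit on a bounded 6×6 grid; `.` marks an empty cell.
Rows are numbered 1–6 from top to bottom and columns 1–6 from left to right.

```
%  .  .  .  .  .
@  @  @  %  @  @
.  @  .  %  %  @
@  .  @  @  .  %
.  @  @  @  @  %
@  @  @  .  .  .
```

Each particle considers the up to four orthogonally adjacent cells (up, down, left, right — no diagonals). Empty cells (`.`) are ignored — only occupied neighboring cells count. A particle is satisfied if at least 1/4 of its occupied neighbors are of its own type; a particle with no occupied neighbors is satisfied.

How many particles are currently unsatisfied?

1

Row 1: (1,1)% 0/1 not
Row 2: (2,1)@ 1/2 satisfied · (2,2)@ 3/3 satisfied · (2,3)@ 1/2 satisfied · (2,4)% 1/3 satisfied · (2,5)@ 1/3 satisfied · (2,6)@ 2/2 satisfied
Row 3: (3,2)@ 1/1 satisfied · (3,4)% 2/3 satisfied · (3,5)% 1/3 satisfied · (3,6)@ 1/3 satisfied
Row 4: (4,1)@ 0/0 satisfied · (4,3)@ 2/2 satisfied · (4,4)@ 2/3 satisfied · (4,6)% 1/2 satisfied
Row 5: (5,2)@ 2/2 satisfied · (5,3)@ 4/4 satisfied · (5,4)@ 3/3 satisfied · (5,5)@ 1/2 satisfied · (5,6)% 1/2 satisfied
Row 6: (6,1)@ 1/1 satisfied · (6,2)@ 3/3 satisfied · (6,3)@ 2/2 satisfied
Unsatisfied: (1,1) — 1 in total.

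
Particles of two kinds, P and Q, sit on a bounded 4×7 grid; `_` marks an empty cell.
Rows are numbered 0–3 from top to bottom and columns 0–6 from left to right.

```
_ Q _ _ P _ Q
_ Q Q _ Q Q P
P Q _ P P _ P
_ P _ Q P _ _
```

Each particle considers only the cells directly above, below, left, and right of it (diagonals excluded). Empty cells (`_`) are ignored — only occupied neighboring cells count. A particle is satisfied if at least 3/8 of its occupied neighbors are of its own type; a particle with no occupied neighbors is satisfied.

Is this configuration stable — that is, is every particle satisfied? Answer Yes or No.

No

(0,1)Q 1/1 ✓
(0,4)P 0/1 ✗
(0,6)Q 0/1 ✗
(1,1)Q 3/3 ✓
(1,2)Q 1/1 ✓
(1,4)Q 1/3 ✗
(1,5)Q 1/2 ✓
(1,6)P 1/3 ✗
(2,0)P 0/1 ✗
(2,1)Q 1/3 ✗
(2,3)P 1/2 ✓
(2,4)P 2/3 ✓
(2,6)P 1/1 ✓
(3,1)P 0/1 ✗
(3,3)Q 0/2 ✗
(3,4)P 1/2 ✓
For instance (0,4) has only 0/1 same-type neighbors, below 3/8.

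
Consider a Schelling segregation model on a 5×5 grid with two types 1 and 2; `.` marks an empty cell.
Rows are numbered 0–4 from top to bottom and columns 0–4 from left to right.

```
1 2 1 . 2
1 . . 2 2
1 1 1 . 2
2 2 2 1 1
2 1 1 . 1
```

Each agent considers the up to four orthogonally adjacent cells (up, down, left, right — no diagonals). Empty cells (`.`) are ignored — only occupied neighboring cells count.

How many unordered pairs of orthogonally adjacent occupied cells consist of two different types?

Scan each occupied cell's neighbors to the right and below so each pair is counted once.
Row 0: 1(0,0)–2(0,1)≠ 1(0,0)–1(1,0)= 2(0,1)–1(0,2)≠ 2(0,4)–2(1,4)=  → 2/4 unlike.
Row 1: 1(1,0)–1(2,0)= 2(1,3)–2(1,4)= 2(1,4)–2(2,4)=  → 0/3 unlike.
Row 2: 1(2,0)–1(2,1)= 1(2,0)–2(3,0)≠ 1(2,1)–1(2,2)= 1(2,1)–2(3,1)≠ 1(2,2)–2(3,2)≠ 2(2,4)–1(3,4)≠  → 4/6 unlike.
Row 3: 2(3,0)–2(3,1)= 2(3,0)–2(4,0)= 2(3,1)–2(3,2)= 2(3,1)–1(4,1)≠ 2(3,2)–1(3,3)≠ 2(3,2)–1(4,2)≠ 1(3,3)–1(3,4)= 1(3,4)–1(4,4)=  → 3/8 unlike.
Row 4: 2(4,0)–1(4,1)≠ 1(4,1)–1(4,2)=  → 1/2 unlike.
Total adjacent occupied pairs: 23; unlike-type pairs: 10.

10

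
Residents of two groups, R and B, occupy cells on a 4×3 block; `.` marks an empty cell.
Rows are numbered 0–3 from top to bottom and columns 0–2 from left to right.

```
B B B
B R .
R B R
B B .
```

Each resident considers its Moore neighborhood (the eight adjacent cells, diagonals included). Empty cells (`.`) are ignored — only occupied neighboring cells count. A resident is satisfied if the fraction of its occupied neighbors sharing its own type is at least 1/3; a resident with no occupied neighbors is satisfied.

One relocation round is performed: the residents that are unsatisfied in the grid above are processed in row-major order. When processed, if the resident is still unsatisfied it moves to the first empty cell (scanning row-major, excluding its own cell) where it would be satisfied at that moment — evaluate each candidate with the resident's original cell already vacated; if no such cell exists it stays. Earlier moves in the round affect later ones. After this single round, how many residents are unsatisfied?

1

Initially unsatisfied (in order): (1,1), (2,0).
  (1,1) → (3,2).
  (2,0): no empty cell satisfies it; stays.
Resulting grid:
B B B
B . .
R B R
B B R
Unsatisfied now: (2,0).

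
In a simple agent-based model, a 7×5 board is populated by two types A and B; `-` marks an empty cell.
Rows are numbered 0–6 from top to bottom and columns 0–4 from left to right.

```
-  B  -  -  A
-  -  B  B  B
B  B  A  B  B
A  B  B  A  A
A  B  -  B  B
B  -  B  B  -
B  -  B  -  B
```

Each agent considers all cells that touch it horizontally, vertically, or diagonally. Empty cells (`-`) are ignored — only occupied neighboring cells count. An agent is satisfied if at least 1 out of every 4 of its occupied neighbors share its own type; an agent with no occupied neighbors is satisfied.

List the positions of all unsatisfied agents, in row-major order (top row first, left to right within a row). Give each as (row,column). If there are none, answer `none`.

Row 0: (0,1)B 1/1 ok · (0,4)A 0/2 unhappy
Row 1: (1,2)B 4/5 ok · (1,3)B 4/6 ok · (1,4)B 3/4 ok
Row 2: (2,0)B 2/3 ok · (2,1)B 4/6 ok · (2,2)A 1/7 unhappy · (2,3)B 5/8 ok · (2,4)B 3/5 ok
Row 3: (3,0)A 1/5 unhappy · (3,1)B 4/7 ok · (3,2)B 5/7 ok · (3,3)A 2/7 ok · (3,4)A 1/5 unhappy
Row 4: (4,0)A 1/4 ok · (4,1)B 4/6 ok · (4,3)B 4/6 ok · (4,4)B 2/4 ok
Row 5: (5,0)B 2/3 ok · (5,2)B 4/4 ok · (5,3)B 5/5 ok
Row 6: (6,0)B 1/1 ok · (6,2)B 2/2 ok · (6,4)B 1/1 ok

(0,4), (2,2), (3,0), (3,4)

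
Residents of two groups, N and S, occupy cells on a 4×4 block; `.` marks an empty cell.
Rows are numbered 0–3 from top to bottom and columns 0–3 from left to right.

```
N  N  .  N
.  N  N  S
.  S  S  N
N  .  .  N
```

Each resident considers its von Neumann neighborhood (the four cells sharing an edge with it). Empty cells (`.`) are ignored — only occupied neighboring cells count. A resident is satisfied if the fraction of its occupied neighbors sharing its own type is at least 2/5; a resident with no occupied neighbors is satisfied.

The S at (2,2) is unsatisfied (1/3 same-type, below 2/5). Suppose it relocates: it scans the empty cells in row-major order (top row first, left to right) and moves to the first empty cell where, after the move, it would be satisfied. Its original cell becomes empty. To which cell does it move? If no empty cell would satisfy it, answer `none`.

(2,0)

Vacating (2,2). Empty cells in order:
  (0,2): 0/3 same-type → still unsatisfied.
  (1,0): 0/2 same-type → still unsatisfied.
  (2,0): 1/2 same-type → satisfied — stop here.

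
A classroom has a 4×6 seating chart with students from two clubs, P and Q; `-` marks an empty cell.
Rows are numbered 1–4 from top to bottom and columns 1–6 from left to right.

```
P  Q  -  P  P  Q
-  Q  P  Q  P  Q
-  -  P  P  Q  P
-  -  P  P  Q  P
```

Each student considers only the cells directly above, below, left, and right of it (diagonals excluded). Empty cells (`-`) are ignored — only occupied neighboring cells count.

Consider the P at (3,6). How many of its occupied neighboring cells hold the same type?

Occupied neighbors of (3,6): (2,6)=Q, (4,6)=P, (3,5)=Q.
Same type (P): 1 of 3.

1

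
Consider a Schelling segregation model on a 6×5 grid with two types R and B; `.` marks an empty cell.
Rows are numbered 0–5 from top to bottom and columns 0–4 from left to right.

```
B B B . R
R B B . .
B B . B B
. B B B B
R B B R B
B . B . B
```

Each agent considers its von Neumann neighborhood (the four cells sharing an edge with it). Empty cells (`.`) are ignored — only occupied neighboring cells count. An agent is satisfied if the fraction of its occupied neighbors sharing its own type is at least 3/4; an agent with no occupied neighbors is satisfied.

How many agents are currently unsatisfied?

8

(0,0)B 1/2 unhappy
(0,1)B 3/3 ok
(0,2)B 2/2 ok
(0,4)R 0/0 ok
(1,0)R 0/3 unhappy
(1,1)B 3/4 ok
(1,2)B 2/2 ok
(2,0)B 1/2 unhappy
(2,1)B 3/3 ok
(2,3)B 2/2 ok
(2,4)B 2/2 ok
(3,1)B 3/3 ok
(3,2)B 3/3 ok
(3,3)B 3/4 ok
(3,4)B 3/3 ok
(4,0)R 0/2 unhappy
(4,1)B 2/3 unhappy
(4,2)B 3/4 ok
(4,3)R 0/3 unhappy
(4,4)B 2/3 unhappy
(5,0)B 0/1 unhappy
(5,2)B 1/1 ok
(5,4)B 1/1 ok
Unsatisfied: (0,0), (1,0), (2,0), (4,0), (4,1), (4,3), (4,4), (5,0) — 8 in total.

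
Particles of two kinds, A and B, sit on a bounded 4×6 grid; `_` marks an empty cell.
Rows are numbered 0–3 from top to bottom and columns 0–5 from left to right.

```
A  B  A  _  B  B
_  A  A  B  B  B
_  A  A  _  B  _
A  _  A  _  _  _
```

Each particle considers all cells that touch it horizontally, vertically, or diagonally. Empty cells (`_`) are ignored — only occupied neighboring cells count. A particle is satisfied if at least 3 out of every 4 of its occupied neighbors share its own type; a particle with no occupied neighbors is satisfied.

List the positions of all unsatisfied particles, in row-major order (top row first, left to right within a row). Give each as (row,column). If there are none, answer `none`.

(0,0), (0,1), (0,2), (1,2), (1,3)

(0,0)A 1/2 ✗
(0,1)B 0/4 ✗
(0,2)A 2/4 ✗
(0,4)B 4/4 ✓
(0,5)B 3/3 ✓
(1,1)A 5/6 ✓
(1,2)A 4/6 ✗
(1,3)B 3/6 ✗
(1,4)B 5/5 ✓
(1,5)B 4/4 ✓
(2,1)A 5/5 ✓
(2,2)A 4/5 ✓
(2,4)B 3/3 ✓
(3,0)A 1/1 ✓
(3,2)A 2/2 ✓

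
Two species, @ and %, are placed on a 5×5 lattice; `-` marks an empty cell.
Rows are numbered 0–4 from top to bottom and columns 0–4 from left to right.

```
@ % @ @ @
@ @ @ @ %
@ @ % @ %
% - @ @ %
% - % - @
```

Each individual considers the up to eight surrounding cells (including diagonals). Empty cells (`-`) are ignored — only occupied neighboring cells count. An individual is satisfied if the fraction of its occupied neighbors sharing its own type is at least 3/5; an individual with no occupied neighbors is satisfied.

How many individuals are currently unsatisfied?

Row 0: (0,0)@ 2/3 ✓ · (0,1)% 0/5 ✗ · (0,2)@ 4/5 ✓ · (0,3)@ 4/5 ✓ · (0,4)@ 2/3 ✓
Row 1: (1,0)@ 4/5 ✓ · (1,1)@ 6/8 ✓ · (1,2)@ 6/8 ✓ · (1,3)@ 5/8 ✓ · (1,4)% 1/5 ✗
Row 2: (2,0)@ 3/4 ✓ · (2,1)@ 5/7 ✓ · (2,2)% 0/7 ✗ · (2,3)@ 4/8 ✗ · (2,4)% 2/5 ✗
Row 3: (3,0)% 1/3 ✗ · (3,2)@ 3/5 ✓ · (3,3)@ 3/7 ✗ · (3,4)% 1/4 ✗
Row 4: (4,0)% 1/1 ✓ · (4,2)% 0/2 ✗ · (4,4)@ 1/2 ✗
Unsatisfied: (0,1), (1,4), (2,2), (2,3), (2,4), (3,0), (3,3), (3,4), (4,2), (4,4) — 10 in total.

10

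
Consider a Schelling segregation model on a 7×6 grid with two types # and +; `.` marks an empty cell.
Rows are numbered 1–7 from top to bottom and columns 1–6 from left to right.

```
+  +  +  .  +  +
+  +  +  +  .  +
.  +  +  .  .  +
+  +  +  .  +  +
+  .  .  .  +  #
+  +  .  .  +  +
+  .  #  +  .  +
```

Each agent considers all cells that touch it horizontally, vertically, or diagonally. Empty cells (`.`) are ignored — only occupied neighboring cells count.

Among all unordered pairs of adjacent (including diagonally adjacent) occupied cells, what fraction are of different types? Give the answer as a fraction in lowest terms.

Scan each occupied cell's neighbors to the right and below (and the two forward diagonals) so each pair is counted once.
From row 1: 0 unlike of 14 pairs (running 0/14).
From row 2: 0 unlike of 10 pairs (running 0/24).
From row 3: 0 unlike of 8 pairs (running 0/32).
From row 4: 2 unlike of 9 pairs (running 2/41).
From row 5: 3 unlike of 7 pairs (running 5/48).
From row 6: 1 unlike of 8 pairs (running 6/56).
From row 7: 1 unlike of 1 pairs (running 7/57).
Total adjacent occupied pairs: 57; unlike-type pairs: 7.
7/57 is already in lowest terms.

7/57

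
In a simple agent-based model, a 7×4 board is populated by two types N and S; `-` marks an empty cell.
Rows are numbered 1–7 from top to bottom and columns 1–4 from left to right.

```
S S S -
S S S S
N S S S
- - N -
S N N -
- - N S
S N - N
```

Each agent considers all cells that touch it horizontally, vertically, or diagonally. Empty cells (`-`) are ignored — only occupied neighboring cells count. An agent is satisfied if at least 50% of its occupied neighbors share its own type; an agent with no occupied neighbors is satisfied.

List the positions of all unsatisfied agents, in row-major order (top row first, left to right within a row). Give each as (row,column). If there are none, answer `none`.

Row 1: (1,1)S 3/3 satisfied · (1,2)S 5/5 satisfied · (1,3)S 4/4 satisfied
Row 2: (2,1)S 4/5 satisfied · (2,2)S 7/8 satisfied · (2,3)S 7/7 satisfied · (2,4)S 4/4 satisfied
Row 3: (3,1)N 0/3 not · (3,2)S 4/6 satisfied · (3,3)S 5/6 satisfied · (3,4)S 3/4 satisfied
Row 4: (4,3)N 2/5 not
Row 5: (5,1)S 0/1 not · (5,2)N 3/4 satisfied · (5,3)N 3/4 satisfied
Row 6: (6,3)N 4/5 satisfied · (6,4)S 0/3 not
Row 7: (7,1)S 0/1 not · (7,2)N 1/2 satisfied · (7,4)N 1/2 satisfied

(3,1), (4,3), (5,1), (6,4), (7,1)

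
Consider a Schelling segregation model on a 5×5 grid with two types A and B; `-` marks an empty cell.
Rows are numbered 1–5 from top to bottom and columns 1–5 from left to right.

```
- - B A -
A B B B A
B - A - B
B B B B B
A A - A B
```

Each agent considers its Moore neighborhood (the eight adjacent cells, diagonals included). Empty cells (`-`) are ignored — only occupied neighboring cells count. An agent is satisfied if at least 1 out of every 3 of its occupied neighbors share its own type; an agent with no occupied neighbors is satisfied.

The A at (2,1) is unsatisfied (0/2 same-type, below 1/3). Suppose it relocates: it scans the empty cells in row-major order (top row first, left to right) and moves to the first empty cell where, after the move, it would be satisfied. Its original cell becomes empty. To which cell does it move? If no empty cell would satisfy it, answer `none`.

(1,5)

Vacating (2,1). Empty cells in order:
  (1,1): 0/1 same-type → still unsatisfied.
  (1,2): 0/3 same-type → still unsatisfied.
  (1,5): 2/3 same-type → satisfied — stop here.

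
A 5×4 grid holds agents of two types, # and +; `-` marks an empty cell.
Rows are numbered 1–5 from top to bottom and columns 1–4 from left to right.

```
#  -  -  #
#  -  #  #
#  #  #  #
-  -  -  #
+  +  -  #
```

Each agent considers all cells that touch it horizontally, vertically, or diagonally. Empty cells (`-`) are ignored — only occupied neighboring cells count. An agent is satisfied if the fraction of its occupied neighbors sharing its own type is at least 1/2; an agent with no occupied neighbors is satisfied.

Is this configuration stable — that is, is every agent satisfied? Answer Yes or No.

Yes

(1,1)# 1/1 satisfied
(1,4)# 2/2 satisfied
(2,1)# 3/3 satisfied
(2,3)# 5/5 satisfied
(2,4)# 4/4 satisfied
(3,1)# 2/2 satisfied
(3,2)# 4/4 satisfied
(3,3)# 5/5 satisfied
(3,4)# 4/4 satisfied
(4,4)# 3/3 satisfied
(5,1)+ 1/1 satisfied
(5,2)+ 1/1 satisfied
(5,4)# 1/1 satisfied
All meet the threshold, so the configuration is stable.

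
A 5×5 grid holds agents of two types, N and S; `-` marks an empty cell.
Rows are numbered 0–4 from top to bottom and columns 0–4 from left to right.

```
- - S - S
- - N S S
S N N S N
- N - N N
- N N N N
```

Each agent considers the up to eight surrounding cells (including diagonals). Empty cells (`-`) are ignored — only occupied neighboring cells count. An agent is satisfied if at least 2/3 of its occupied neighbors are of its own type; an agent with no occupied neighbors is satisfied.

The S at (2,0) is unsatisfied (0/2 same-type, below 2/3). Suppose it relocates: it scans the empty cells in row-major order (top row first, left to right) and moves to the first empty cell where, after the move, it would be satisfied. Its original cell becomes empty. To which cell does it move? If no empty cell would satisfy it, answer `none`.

(0,0)

Vacating (2,0). Empty cells in order:
  (0,0): 0/0 same-type → satisfied — stop here.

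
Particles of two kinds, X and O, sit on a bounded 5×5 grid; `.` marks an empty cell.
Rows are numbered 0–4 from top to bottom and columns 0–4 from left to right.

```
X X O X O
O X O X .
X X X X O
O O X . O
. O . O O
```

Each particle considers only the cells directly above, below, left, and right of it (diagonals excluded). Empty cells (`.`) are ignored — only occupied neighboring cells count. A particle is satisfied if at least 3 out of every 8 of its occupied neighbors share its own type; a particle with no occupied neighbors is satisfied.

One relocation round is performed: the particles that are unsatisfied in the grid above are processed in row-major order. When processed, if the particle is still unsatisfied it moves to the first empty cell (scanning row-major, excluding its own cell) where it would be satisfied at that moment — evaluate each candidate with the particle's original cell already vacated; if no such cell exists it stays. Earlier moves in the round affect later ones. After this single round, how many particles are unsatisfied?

1

Initially unsatisfied (in order): (0,2), (0,3), (0,4), (1,0), (1,2), (2,0).
  (0,2) → (1,4).
  (0,3): now satisfied by earlier moves; stays.
  (0,4): now satisfied by earlier moves; stays.
  (1,0) → (3,3).
  (1,2) → (4,0).
  (2,0): now satisfied by earlier moves; stays.
Resulting grid:
X X . X O
. X . X O
X X X X O
O O X O O
O O . O O
Unsatisfied now: (3,2).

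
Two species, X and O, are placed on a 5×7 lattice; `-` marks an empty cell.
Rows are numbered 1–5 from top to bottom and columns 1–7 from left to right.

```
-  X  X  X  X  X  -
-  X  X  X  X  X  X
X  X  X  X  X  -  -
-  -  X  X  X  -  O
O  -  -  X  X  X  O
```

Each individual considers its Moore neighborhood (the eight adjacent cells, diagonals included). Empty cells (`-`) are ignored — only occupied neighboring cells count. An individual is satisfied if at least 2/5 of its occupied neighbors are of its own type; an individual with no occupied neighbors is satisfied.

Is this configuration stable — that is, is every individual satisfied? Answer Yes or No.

Row 1: (1,2)X 3/3 satisfied · (1,3)X 5/5 satisfied · (1,4)X 5/5 satisfied · (1,5)X 5/5 satisfied · (1,6)X 4/4 satisfied
Row 2: (2,2)X 6/6 satisfied · (2,3)X 8/8 satisfied · (2,4)X 8/8 satisfied · (2,5)X 7/7 satisfied · (2,6)X 5/5 satisfied · (2,7)X 2/2 satisfied
Row 3: (3,1)X 2/2 satisfied · (3,2)X 5/5 satisfied · (3,3)X 7/7 satisfied · (3,4)X 8/8 satisfied · (3,5)X 6/6 satisfied
Row 4: (4,3)X 5/5 satisfied · (4,4)X 7/7 satisfied · (4,5)X 6/6 satisfied · (4,7)O 1/2 satisfied
Row 5: (5,1)O 0/0 satisfied · (5,4)X 4/4 satisfied · (5,5)X 4/4 satisfied · (5,6)X 2/4 satisfied · (5,7)O 1/2 satisfied
All meet the threshold, so the configuration is stable.

Yes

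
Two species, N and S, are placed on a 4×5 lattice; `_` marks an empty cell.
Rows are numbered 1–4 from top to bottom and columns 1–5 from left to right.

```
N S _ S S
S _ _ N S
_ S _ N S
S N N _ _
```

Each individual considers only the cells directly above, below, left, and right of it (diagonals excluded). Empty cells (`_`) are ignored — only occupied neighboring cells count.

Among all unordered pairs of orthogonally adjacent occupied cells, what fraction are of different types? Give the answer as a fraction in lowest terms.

7/12

Scan each occupied cell's neighbors to the right and below so each pair is counted once.
From row 1: 3 unlike of 5 pairs (running 3/5).
From row 2: 1 unlike of 3 pairs (running 4/8).
From row 3: 2 unlike of 2 pairs (running 6/10).
From row 4: 1 unlike of 2 pairs (running 7/12).
Total adjacent occupied pairs: 12; unlike-type pairs: 7.
7/12 is already in lowest terms.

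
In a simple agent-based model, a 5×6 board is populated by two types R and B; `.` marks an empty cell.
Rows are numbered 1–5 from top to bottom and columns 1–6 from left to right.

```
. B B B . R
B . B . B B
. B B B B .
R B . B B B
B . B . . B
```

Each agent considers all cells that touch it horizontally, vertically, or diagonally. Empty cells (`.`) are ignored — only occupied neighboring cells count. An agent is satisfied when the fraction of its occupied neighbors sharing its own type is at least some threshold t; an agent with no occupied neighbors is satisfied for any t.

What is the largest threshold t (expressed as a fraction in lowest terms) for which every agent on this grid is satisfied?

0/1

Row 1: (1,2)B 3/3 · (1,3)B 3/3 · (1,4)B 3/3 · (1,6)R 0/2
Row 2: (2,1)B 2/2 · (2,3)B 6/6 · (2,5)B 4/5 · (2,6)B 2/3
Row 3: (3,2)B 4/5 · (3,3)B 5/5 · (3,4)B 6/6 · (3,5)B 6/6
Row 4: (4,1)R 0/3 · (4,2)B 4/5 · (4,4)B 5/5 · (4,5)B 5/5 · (4,6)B 3/3
Row 5: (5,1)B 1/2 · (5,3)B 2/2 · (5,6)B 2/2
The smallest same-type fraction is 0/2 at (1,6), which reduces to 0/1. Any threshold above that leaves this agent unsatisfied.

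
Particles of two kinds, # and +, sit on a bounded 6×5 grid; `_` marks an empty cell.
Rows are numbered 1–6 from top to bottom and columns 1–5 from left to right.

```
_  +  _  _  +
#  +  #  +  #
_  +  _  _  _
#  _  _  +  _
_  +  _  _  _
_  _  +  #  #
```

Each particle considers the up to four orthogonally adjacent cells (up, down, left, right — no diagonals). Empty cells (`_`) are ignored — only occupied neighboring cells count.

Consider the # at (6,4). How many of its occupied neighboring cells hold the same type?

1

Occupied neighbors of (6,4): (6,3)=+, (6,5)=#.
Same type (#): 1 of 2.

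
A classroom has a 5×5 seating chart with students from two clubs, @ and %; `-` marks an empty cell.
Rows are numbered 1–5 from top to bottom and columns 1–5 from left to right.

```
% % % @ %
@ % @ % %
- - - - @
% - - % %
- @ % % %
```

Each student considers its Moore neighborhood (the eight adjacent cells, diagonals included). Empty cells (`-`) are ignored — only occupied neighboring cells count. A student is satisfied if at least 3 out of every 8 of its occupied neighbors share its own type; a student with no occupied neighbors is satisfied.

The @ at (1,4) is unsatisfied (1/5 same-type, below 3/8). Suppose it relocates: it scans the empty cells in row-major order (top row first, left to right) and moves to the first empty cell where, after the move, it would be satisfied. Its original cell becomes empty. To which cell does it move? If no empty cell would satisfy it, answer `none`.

(3,2)

Vacating (1,4). Empty cells in order:
  (3,1): 1/3 same-type → still unsatisfied.
  (3,2): 2/4 same-type → satisfied — stop here.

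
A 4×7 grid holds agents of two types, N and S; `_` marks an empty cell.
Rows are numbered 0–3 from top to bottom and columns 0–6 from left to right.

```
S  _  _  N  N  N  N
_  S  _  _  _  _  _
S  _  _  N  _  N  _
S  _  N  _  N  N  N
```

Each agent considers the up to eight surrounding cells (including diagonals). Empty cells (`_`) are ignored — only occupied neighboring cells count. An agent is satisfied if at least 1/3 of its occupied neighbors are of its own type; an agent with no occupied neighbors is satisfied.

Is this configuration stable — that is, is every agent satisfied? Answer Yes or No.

(0,0)S 1/1 ok
(0,3)N 1/1 ok
(0,4)N 2/2 ok
(0,5)N 2/2 ok
(0,6)N 1/1 ok
(1,1)S 2/2 ok
(2,0)S 2/2 ok
(2,3)N 2/2 ok
(2,5)N 3/3 ok
(3,0)S 1/1 ok
(3,2)N 1/1 ok
(3,4)N 3/3 ok
(3,5)N 3/3 ok
(3,6)N 2/2 ok
All meet the threshold, so the configuration is stable.

Yes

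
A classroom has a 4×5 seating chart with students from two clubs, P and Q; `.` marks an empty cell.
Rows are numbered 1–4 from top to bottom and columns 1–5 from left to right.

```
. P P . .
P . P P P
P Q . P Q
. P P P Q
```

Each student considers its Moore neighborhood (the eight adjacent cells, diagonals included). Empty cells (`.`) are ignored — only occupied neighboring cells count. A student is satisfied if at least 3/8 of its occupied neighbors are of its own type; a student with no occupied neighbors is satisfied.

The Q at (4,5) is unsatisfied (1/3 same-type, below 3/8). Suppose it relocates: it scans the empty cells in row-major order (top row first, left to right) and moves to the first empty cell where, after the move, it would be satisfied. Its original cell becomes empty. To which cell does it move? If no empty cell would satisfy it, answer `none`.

none

Vacating (4,5). Empty cells in order:
  (1,1): 0/2 same-type → still unsatisfied.
  (1,4): 0/4 same-type → still unsatisfied.
  (1,5): 0/2 same-type → still unsatisfied.
  (2,2): 1/6 same-type → still unsatisfied.
  (3,3): 1/7 same-type → still unsatisfied.
  (4,1): 1/3 same-type → still unsatisfied.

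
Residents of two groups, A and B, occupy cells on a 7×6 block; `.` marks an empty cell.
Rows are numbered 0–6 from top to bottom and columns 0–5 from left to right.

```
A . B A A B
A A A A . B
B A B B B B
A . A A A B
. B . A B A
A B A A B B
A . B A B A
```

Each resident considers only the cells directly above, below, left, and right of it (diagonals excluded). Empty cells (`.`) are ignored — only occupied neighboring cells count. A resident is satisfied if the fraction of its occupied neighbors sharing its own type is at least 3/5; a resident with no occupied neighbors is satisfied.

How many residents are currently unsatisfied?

Row 0: (0,0)A 1/1 ok · (0,2)B 0/2 unhappy · (0,3)A 2/3 ok · (0,4)A 1/2 unhappy · (0,5)B 1/2 unhappy
Row 1: (1,0)A 2/3 ok · (1,1)A 3/3 ok · (1,2)A 2/4 unhappy · (1,3)A 2/3 ok · (1,5)B 2/2 ok
Row 2: (2,0)B 0/3 unhappy · (2,1)A 1/3 unhappy · (2,2)B 1/4 unhappy · (2,3)B 2/4 unhappy · (2,4)B 2/3 ok · (2,5)B 3/3 ok
Row 3: (3,0)A 0/1 unhappy · (3,2)A 1/2 unhappy · (3,3)A 3/4 ok · (3,4)A 1/4 unhappy · (3,5)B 1/3 unhappy
Row 4: (4,1)B 1/1 ok · (4,3)A 2/3 ok · (4,4)B 1/4 unhappy · (4,5)A 0/3 unhappy
Row 5: (5,0)A 1/2 unhappy · (5,1)B 1/3 unhappy · (5,2)A 1/3 unhappy · (5,3)A 3/4 ok · (5,4)B 3/4 ok · (5,5)B 1/3 unhappy
Row 6: (6,0)A 1/1 ok · (6,2)B 0/2 unhappy · (6,3)A 1/3 unhappy · (6,4)B 1/3 unhappy · (6,5)A 0/2 unhappy
Unsatisfied: (0,2), (0,4), (0,5), (1,2), (2,0), (2,1), (2,2), (2,3), (3,0), (3,2), (3,4), (3,5), (4,4), (4,5), (5,0), (5,1), (5,2), (5,5), (6,2), (6,3), (6,4), (6,5) — 22 in total.

22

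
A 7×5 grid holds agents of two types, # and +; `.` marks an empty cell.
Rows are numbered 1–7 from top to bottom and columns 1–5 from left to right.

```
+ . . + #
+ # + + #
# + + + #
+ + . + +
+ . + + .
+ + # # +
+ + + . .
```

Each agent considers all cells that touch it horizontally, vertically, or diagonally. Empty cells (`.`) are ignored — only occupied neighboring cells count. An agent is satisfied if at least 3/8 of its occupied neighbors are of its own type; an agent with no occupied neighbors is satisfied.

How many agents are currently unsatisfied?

Row 1: (1,1)+ 1/2 satisfied · (1,4)+ 2/4 satisfied · (1,5)# 1/3 not
Row 2: (2,1)+ 2/4 satisfied · (2,2)# 1/6 not · (2,3)+ 5/6 satisfied · (2,4)+ 4/7 satisfied · (2,5)# 2/5 satisfied
Row 3: (3,1)# 1/5 not · (3,2)+ 5/7 satisfied · (3,3)+ 6/7 satisfied · (3,4)+ 5/7 satisfied · (3,5)# 1/5 not
Row 4: (4,1)+ 3/4 satisfied · (4,2)+ 5/6 satisfied · (4,4)+ 5/6 satisfied · (4,5)+ 3/4 satisfied
Row 5: (5,1)+ 4/4 satisfied · (5,3)+ 4/6 satisfied · (5,4)+ 4/6 satisfied
Row 6: (6,1)+ 4/4 satisfied · (6,2)+ 6/7 satisfied · (6,3)# 1/6 not · (6,4)# 1/5 not · (6,5)+ 1/2 satisfied
Row 7: (7,1)+ 3/3 satisfied · (7,2)+ 4/5 satisfied · (7,3)+ 2/4 satisfied
Unsatisfied: (1,5), (2,2), (3,1), (3,5), (6,3), (6,4) — 6 in total.

6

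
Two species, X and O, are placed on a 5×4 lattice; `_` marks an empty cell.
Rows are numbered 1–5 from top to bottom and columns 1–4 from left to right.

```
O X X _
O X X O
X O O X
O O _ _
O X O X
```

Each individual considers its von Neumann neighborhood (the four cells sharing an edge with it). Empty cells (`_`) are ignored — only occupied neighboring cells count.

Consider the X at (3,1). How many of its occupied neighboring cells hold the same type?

0

Occupied neighbors of (3,1): (2,1)=O, (4,1)=O, (3,2)=O.
Same type (X): 0 of 3.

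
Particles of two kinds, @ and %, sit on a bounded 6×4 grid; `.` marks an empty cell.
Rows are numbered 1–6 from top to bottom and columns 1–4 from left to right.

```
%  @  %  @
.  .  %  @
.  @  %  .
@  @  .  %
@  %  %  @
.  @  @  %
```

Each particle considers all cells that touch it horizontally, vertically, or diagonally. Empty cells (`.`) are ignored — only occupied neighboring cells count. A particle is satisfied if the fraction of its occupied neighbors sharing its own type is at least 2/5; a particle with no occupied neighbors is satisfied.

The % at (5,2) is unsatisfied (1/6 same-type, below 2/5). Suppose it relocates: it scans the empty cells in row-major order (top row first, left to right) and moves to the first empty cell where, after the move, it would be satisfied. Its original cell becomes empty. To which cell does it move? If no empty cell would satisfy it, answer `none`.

(2,2)

Vacating (5,2). Empty cells in order:
  (2,1): 1/3 same-type → still unsatisfied.
  (2,2): 4/6 same-type → satisfied — stop here.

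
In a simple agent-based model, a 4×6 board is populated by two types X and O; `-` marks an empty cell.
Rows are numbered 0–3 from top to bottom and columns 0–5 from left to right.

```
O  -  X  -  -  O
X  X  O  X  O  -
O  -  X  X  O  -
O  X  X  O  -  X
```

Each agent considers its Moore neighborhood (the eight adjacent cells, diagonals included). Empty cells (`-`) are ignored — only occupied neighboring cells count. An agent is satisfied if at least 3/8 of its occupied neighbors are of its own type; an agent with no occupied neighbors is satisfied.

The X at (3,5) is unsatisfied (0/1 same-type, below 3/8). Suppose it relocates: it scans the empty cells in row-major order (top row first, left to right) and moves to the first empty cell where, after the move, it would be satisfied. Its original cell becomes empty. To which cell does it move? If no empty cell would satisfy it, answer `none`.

(0,1)

Vacating (3,5). Empty cells in order:
  (0,1): 3/5 same-type → satisfied — stop here.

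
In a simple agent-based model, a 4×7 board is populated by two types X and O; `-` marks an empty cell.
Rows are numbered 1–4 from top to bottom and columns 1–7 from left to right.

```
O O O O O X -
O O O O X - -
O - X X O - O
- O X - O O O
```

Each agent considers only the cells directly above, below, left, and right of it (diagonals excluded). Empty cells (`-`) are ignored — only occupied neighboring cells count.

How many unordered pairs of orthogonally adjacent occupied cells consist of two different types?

Scan each occupied cell's neighbors to the right and below so each pair is counted once.
Row 1: O(1,1)–O(1,2)= O(1,1)–O(2,1)= O(1,2)–O(1,3)= O(1,2)–O(2,2)= O(1,3)–O(1,4)= O(1,3)–O(2,3)= O(1,4)–O(1,5)= O(1,4)–O(2,4)= O(1,5)–X(1,6)≠ O(1,5)–X(2,5)≠  → 2/10 unlike.
Row 2: O(2,1)–O(2,2)= O(2,1)–O(3,1)= O(2,2)–O(2,3)= O(2,3)–O(2,4)= O(2,3)–X(3,3)≠ O(2,4)–X(2,5)≠ O(2,4)–X(3,4)≠ X(2,5)–O(3,5)≠  → 4/8 unlike.
Row 3: X(3,3)–X(3,4)= X(3,3)–X(4,3)= X(3,4)–O(3,5)≠ O(3,5)–O(4,5)= O(3,7)–O(4,7)=  → 1/5 unlike.
Row 4: O(4,2)–X(4,3)≠ O(4,5)–O(4,6)= O(4,6)–O(4,7)=  → 1/3 unlike.
Total adjacent occupied pairs: 26; unlike-type pairs: 8.

8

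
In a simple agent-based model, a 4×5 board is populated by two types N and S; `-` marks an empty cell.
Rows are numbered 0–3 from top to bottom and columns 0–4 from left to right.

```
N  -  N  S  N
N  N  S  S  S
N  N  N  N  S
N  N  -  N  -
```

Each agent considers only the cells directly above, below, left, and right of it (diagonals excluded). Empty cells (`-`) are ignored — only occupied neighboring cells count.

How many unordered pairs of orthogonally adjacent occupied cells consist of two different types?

Scan each occupied cell's neighbors to the right and below so each pair is counted once.
Row 0: N(0,0)–N(1,0)= N(0,2)–S(0,3)≠ N(0,2)–S(1,2)≠ S(0,3)–N(0,4)≠ S(0,3)–S(1,3)= N(0,4)–S(1,4)≠  → 4/6 unlike.
Row 1: N(1,0)–N(1,1)= N(1,0)–N(2,0)= N(1,1)–S(1,2)≠ N(1,1)–N(2,1)= S(1,2)–S(1,3)= S(1,2)–N(2,2)≠ S(1,3)–S(1,4)= S(1,3)–N(2,3)≠ S(1,4)–S(2,4)=  → 3/9 unlike.
Row 2: N(2,0)–N(2,1)= N(2,0)–N(3,0)= N(2,1)–N(2,2)= N(2,1)–N(3,1)= N(2,2)–N(2,3)= N(2,3)–S(2,4)≠ N(2,3)–N(3,3)=  → 1/7 unlike.
Row 3: N(3,0)–N(3,1)=  → 0/1 unlike.
Total adjacent occupied pairs: 23; unlike-type pairs: 8.

8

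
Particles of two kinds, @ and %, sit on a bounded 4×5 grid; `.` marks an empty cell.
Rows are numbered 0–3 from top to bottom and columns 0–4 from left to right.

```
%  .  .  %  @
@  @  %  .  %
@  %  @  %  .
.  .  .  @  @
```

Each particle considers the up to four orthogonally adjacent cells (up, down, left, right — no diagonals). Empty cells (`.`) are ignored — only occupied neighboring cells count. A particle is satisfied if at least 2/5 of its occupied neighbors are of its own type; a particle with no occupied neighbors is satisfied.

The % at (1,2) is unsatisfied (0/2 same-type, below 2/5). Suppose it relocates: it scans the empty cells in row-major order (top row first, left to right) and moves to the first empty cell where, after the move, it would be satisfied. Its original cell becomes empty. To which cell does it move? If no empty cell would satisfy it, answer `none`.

(0,1)

Vacating (1,2). Empty cells in order:
  (0,1): 1/2 same-type → satisfied — stop here.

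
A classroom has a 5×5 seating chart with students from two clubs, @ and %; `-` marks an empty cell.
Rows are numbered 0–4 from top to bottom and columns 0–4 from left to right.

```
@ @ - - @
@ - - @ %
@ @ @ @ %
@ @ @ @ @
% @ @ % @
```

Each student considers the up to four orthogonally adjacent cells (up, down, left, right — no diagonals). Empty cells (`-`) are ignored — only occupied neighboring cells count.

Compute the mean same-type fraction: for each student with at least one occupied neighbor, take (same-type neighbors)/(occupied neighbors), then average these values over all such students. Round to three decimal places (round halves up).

(0,0)@ 2/2
(0,1)@ 1/1
(0,4)@ 0/1
(1,0)@ 2/2
(1,3)@ 1/2
(1,4)% 1/3
(2,0)@ 3/3
(2,1)@ 3/3
(2,2)@ 3/3
(2,3)@ 3/4
(2,4)% 1/3
(3,0)@ 2/3
(3,1)@ 4/4
(3,2)@ 4/4
(3,3)@ 3/4
(3,4)@ 2/3
(4,0)% 0/2
(4,1)@ 2/3
(4,2)@ 2/3
(4,3)% 0/3
(4,4)@ 1/2
Sum over 21 students: 2/2 + 1/1 + 0/1 + 2/2 + 1/2 + 1/3 + 3/3 + 3/3 + 3/3 + 3/4 + 1/3 + 2/3 + 4/4 + 4/4 + 3/4 + 2/3 + 0/2 + 2/3 + 2/3 + 0/3 + 1/2 = 83/6; mean = 83/6 ÷ 21 = 83/126 = 0.658730… → 0.659.

0.659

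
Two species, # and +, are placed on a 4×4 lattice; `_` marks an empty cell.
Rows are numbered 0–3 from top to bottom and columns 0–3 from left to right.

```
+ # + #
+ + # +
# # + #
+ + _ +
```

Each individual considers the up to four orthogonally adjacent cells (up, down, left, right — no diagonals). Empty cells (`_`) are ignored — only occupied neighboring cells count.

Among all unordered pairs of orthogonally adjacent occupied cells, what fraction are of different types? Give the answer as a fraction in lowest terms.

17/21

Scan each occupied cell's neighbors to the right and below so each pair is counted once.
From row 0: 6 unlike of 7 pairs (running 6/7).
From row 1: 6 unlike of 7 pairs (running 12/14).
From row 2: 5 unlike of 6 pairs (running 17/20).
From row 3: 0 unlike of 1 pairs (running 17/21).
Total adjacent occupied pairs: 21; unlike-type pairs: 17.
17/21 is already in lowest terms.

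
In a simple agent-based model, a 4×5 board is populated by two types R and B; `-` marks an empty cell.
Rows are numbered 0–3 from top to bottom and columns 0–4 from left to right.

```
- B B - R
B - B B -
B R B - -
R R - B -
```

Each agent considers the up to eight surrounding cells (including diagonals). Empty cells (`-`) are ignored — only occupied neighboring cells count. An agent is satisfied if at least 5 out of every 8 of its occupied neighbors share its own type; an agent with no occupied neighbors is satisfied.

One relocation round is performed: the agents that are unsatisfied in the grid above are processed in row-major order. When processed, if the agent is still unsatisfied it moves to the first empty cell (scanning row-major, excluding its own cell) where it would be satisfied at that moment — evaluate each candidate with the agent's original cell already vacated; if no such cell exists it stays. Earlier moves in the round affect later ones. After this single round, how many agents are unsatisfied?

1

Initially unsatisfied (in order): (0,4), (2,0), (2,1), (2,2), (3,1).
  (0,4): no empty cell satisfies it; stays.
  (2,0) → (0,0).
  (2,1) → (2,0).
  (2,2): now satisfied by earlier moves; stays.
  (3,1): now satisfied by earlier moves; stays.
Resulting grid:
B B B - R
B - B B -
R - B - -
R R - B -
Unsatisfied now: (0,4).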